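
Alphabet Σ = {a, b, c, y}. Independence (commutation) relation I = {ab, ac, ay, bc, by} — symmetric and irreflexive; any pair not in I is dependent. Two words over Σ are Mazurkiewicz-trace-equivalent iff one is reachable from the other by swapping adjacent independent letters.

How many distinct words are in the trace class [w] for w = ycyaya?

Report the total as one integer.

#0=y has no predecessor
#1=c depends on [0:y]
#2=y depends on [1:c]
#3=a has no predecessor
#4=y depends on [2:y]
#5=a depends on [3:a]
sources: [0:y, 3:a]
N(rest) = Σ N(rest − s) over sources s of rest; N(one piece) = 1:
  size 1 → [4]=1  [5]=1
  size 2 → [2,4]=1  [3,5]=1  [4,5]=2
  size 3 → [1,2,4]=1  [2,4,5]=3  [3,4,5]=3
  size 4 → [0,1,2,4]=1  [1,2,4,5]=4  [2,3,4,5]=6
  first=0(y) contributes 10
  first=3(a) contributes 5
|[w]| = 15

15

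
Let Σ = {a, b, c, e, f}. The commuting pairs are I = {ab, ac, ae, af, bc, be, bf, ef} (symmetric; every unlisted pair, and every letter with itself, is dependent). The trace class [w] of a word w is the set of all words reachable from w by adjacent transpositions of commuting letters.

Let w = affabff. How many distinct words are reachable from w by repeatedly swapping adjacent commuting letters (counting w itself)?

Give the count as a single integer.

#0=a has no predecessor
#1=f has no predecessor
#2=f depends on [1:f]
#3=a depends on [0:a]
#4=b has no predecessor
#5=f depends on [2:f]
#6=f depends on [5:f]
sources: [0:a, 1:f, 4:b]
N(rest) = Σ N(rest − s) over sources s of rest; N(one piece) = 1:
  size 1 → [3]=1  [4]=1  [6]=1
  size 2 → [0,3]=1  [3,4]=2  [3,6]=2  [4,6]=2  [5,6]=1
  size 3 → [0,3,4]=3  [0,3,6]=3  [2,5,6]=1  [3,4,6]=6  [3,5,6]=3  [4,5,6]=3
  size 4 → [0,3,4,6]=12  [0,3,5,6]=6  [1,2,5,6]=1  [2,3,5,6]=4  [2,4,5,6]=4  [3,4,5,6]=12
  size 5 → [0,2,3,5,6]=10  [0,3,4,5,6]=30  [1,2,3,5,6]=5  [1,2,4,5,6]=5  [2,3,4,5,6]=20
  first=0(a) contributes 30
  first=1(f) contributes 60
  first=4(b) contributes 15
|[w]| = 105

105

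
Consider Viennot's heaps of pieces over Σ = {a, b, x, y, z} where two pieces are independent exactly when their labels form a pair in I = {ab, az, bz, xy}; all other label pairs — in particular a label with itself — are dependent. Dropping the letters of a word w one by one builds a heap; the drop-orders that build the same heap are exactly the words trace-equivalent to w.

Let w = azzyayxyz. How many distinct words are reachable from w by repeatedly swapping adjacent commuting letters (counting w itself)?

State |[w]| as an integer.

drop 0:a onto floor
drop 1:z onto floor
drop 2:z onto {1:z}
drop 3:y onto {0:a, 2:z}
drop 4:a onto {3:y}
drop 5:y onto {4:a}
drop 6:x onto {4:a}
drop 7:y onto {5:y}
drop 8:z onto {6:x, 7:y}
ground layer = {0:a, 1:z}
drop-orders for the pieces not yet dropped (sum over which currently-grounded one goes next):
  1 to go: {8} 1
  2 to go: {6,8} 1  {7,8} 1
  3 to go: {5,7,8} 1  {6,7,8} 2
  4 to go: {5,6,7,8} 3
  5 to go: {4,5,6,7,8} 3
  6 to go: {3,4,5,6,7,8} 3
  7 to go: {0,3,4,5,6,7,8} 3  {2,3,4,5,6,7,8} 3
  if 0:a drops first: 3 orders
  if 1:z drops first: 6 orders
heap linearizations: 9

9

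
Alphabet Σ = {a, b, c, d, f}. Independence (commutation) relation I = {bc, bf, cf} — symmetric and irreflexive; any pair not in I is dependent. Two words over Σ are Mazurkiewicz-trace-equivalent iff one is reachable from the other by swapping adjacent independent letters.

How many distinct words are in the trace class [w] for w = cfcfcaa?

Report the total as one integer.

10

#0=c has no predecessor
#1=f has no predecessor
#2=c depends on [0:c]
#3=f depends on [1:f]
#4=c depends on [2:c]
#5=a depends on [3:f, 4:c]
#6=a depends on [5:a]
sources: [0:c, 1:f]
N(rest) = Σ N(rest − s) over sources s of rest; N(one piece) = 1:
  size 1 → [6]=1
  size 2 → [5,6]=1
  size 3 → [3,5,6]=1  [4,5,6]=1
  size 4 → [1,3,5,6]=1  [2,4,5,6]=1  [3,4,5,6]=2
  size 5 → [0,2,4,5,6]=1  [1,3,4,5,6]=3  [2,3,4,5,6]=3
  first=0(c) contributes 6
  first=1(f) contributes 4
|[w]| = 10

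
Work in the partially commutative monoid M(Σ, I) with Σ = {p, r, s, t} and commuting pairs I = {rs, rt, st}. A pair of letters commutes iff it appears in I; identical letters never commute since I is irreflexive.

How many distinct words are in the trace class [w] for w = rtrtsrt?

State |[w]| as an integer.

140

0(r) covers ∅
1(t) covers ∅
2(r) covers 0:r
3(t) covers 1:t
4(s) covers ∅
5(r) covers 2:r
6(t) covers 3:t
floor of heap: 0:r, 1:t, 4:s
completions by unplaced set U, small U first (add the entries for U minus each lowest piece of U):
  |U|=1: {4}:1  {5}:1  {6}:1
  |U|=2: {2,5}:1  {3,6}:1  {4,5}:2  {4,6}:2  {5,6}:2
  |U|=3: {0,2,5}:1  {1,3,6}:1  {2,4,5}:3  {2,5,6}:3  {3,4,6}:3  {3,5,6}:3  {4,5,6}:6
  |U|=4: {0,2,4,5}:4  {0,2,5,6}:4  {1,3,4,6}:4  {1,3,5,6}:4  {2,3,5,6}:6  {2,4,5,6}:12  {3,4,5,6}:12
  |U|=5: {0,2,3,5,6}:10  {0,2,4,5,6}:20  {1,2,3,5,6}:10  {1,3,4,5,6}:20  {2,3,4,5,6}:30
  start at 0(r): 60
  start at 1(t): 60
  start at 4(s): 20
sum over floor = 140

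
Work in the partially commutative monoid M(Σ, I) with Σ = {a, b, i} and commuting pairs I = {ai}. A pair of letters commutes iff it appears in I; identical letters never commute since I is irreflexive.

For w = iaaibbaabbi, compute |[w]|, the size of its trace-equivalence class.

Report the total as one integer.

piece 0:i — minimal
piece 1:a — minimal
piece 2:a rests on {1:a}
piece 3:i rests on {0:i}
piece 4:b rests on {2:a, 3:i}
piece 5:b rests on {4:b}
piece 6:a rests on {5:b}
piece 7:a rests on {6:a}
piece 8:b rests on {7:a}
piece 9:b rests on {8:b}
piece 10:i rests on {9:b}
minimal pieces: {0:i, 1:a}
ways to finish when only these pieces remain (= sum over removing one remaining piece with nothing left below it):
  1 left: {10}→1
  2 left: {9,10}→1
  3 left: {8,9,10}→1
  4 left: {7,8,9,10}→1
  5 left: {6,7,8,9,10}→1
  6 left: {5,6,7,8,9,10}→1
  7 left: {4,5,6,7,8,9,10}→1
  8 left: {2,4,5,6,7,8,9,10}→1  {3,4,5,6,7,8,9,10}→1
  9 left: {0,3,4,5,6,7,8,9,10}→1  {1,2,4,5,6,7,8,9,10}→1  {2,3,4,5,6,7,8,9,10}→2
  placing 0:i first → 3 extensions
  placing 1:a first → 3 extensions
total linear extensions = 6

6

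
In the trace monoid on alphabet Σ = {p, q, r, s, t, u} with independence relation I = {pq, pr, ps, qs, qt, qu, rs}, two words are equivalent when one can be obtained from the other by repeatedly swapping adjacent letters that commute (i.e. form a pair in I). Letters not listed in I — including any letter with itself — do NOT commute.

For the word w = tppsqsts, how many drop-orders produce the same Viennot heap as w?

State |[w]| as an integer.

48

#0=t has no predecessor
#1=p depends on [0:t]
#2=p depends on [1:p]
#3=s depends on [0:t]
#4=q has no predecessor
#5=s depends on [3:s]
#6=t depends on [2:p, 5:s]
#7=s depends on [6:t]
sources: [0:t, 4:q]
N(rest) = Σ N(rest − s) over sources s of rest; N(one piece) = 1:
  size 1 → [4]=1  [7]=1
  size 2 → [4,7]=2  [6,7]=1
  size 3 → [2,6,7]=1  [4,6,7]=3  [5,6,7]=1
  size 4 → [1,2,6,7]=1  [2,4,6,7]=4  [2,5,6,7]=2  [3,5,6,7]=1  [4,5,6,7]=4
  size 5 → [1,2,4,6,7]=5  [1,2,5,6,7]=3  [2,3,5,6,7]=3  [2,4,5,6,7]=10  [3,4,5,6,7]=5
  size 6 → [1,2,3,5,6,7]=6  [1,2,4,5,6,7]=18  [2,3,4,5,6,7]=18
  first=0(t) contributes 42
  first=4(q) contributes 6
|[w]| = 48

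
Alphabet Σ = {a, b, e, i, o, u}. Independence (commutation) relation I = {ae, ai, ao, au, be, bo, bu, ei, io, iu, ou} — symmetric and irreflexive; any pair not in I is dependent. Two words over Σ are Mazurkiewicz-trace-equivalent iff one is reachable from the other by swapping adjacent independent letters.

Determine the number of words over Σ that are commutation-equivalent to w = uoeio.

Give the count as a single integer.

10

drop 0:u onto floor
drop 1:o onto floor
drop 2:e onto {0:u, 1:o}
drop 3:i onto floor
drop 4:o onto {2:e}
ground layer = {0:u, 1:o, 3:i}
drop-orders for the pieces not yet dropped (sum over which currently-grounded one goes next):
  1 to go: {3} 1  {4} 1
  2 to go: {2,4} 1  {3,4} 2
  3 to go: {0,2,4} 1  {1,2,4} 1  {2,3,4} 3
  if 0:u drops first: 4 orders
  if 1:o drops first: 4 orders
  if 3:i drops first: 2 orders
heap linearizations: 10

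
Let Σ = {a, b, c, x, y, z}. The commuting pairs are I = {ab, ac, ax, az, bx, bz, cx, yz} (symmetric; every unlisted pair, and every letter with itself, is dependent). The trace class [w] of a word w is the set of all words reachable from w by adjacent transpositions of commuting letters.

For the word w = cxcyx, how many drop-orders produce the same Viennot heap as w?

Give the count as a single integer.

3

0(c) covers ∅
1(x) covers ∅
2(c) covers 0:c
3(y) covers 1:x, 2:c
4(x) covers 3:y
floor of heap: 0:c, 1:x
completions by unplaced set U, small U first (add the entries for U minus each lowest piece of U):
  |U|=1: {4}:1
  |U|=2: {3,4}:1
  |U|=3: {1,3,4}:1  {2,3,4}:1
  start at 0(c): 2
  start at 1(x): 1
sum over floor = 3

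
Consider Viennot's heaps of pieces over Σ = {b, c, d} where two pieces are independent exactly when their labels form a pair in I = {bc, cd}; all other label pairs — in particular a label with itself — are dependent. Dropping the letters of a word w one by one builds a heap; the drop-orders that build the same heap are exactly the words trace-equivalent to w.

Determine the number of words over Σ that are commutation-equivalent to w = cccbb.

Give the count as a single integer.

piece 0:c — minimal
piece 1:c rests on {0:c}
piece 2:c rests on {1:c}
piece 3:b — minimal
piece 4:b rests on {3:b}
minimal pieces: {0:c, 3:b}
ways to finish when only these pieces remain (= sum over removing one remaining piece with nothing left below it):
  1 left: {2}→1  {4}→1
  2 left: {1,2}→1  {2,4}→2  {3,4}→1
  3 left: {0,1,2}→1  {1,2,4}→3  {2,3,4}→3
  placing 0:c first → 6 extensions
  placing 3:b first → 4 extensions
total linear extensions = 10

10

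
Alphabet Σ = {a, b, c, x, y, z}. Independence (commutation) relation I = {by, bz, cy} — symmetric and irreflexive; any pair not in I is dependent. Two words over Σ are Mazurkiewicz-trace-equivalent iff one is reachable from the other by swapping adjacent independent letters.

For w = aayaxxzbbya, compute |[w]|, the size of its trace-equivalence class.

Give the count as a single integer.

drop 0:a onto floor
drop 1:a onto {0:a}
drop 2:y onto {1:a}
drop 3:a onto {2:y}
drop 4:x onto {3:a}
drop 5:x onto {4:x}
drop 6:z onto {5:x}
drop 7:b onto {5:x}
drop 8:b onto {7:b}
drop 9:y onto {6:z}
drop 10:a onto {8:b, 9:y}
ground layer = {0:a}
drop-orders for the pieces not yet dropped (sum over which currently-grounded one goes next):
  1 to go: {10} 1
  2 to go: {8,10} 1  {9,10} 1
  3 to go: {6,9,10} 1  {7,8,10} 1  {8,9,10} 2
  4 to go: {6,8,9,10} 3  {7,8,9,10} 3
  5 to go: {6,7,8,9,10} 6
  6 to go: {5,6,7,8,9,10} 6
  7 to go: {4,5,6,7,8,9,10} 6
  8 to go: {3,4,5,6,7,8,9,10} 6
  9 to go: {2,3,4,5,6,7,8,9,10} 6
  if 0:a drops first: 6 orders

6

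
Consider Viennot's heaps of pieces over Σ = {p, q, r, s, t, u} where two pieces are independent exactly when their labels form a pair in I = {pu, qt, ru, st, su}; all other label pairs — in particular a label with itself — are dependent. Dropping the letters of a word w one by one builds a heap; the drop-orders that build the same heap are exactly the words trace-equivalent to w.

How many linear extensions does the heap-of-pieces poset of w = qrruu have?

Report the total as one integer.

6

0(q) covers ∅
1(r) covers 0:q
2(r) covers 1:r
3(u) covers 0:q
4(u) covers 3:u
floor of heap: 0:q
completions by unplaced set U, small U first (add the entries for U minus each lowest piece of U):
  |U|=1: {2}:1  {4}:1
  |U|=2: {1,2}:1  {2,4}:2  {3,4}:1
  |U|=3: {1,2,4}:3  {2,3,4}:3
  start at 0(q): 6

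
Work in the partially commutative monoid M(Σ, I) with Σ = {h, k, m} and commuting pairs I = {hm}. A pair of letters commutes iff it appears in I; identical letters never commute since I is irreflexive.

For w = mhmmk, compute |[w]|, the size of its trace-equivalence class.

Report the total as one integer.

piece 0:m — minimal
piece 1:h — minimal
piece 2:m rests on {0:m}
piece 3:m rests on {2:m}
piece 4:k rests on {1:h, 3:m}
minimal pieces: {0:m, 1:h}
ways to finish when only these pieces remain (= sum over removing one remaining piece with nothing left below it):
  1 left: {4}→1
  2 left: {1,4}→1  {3,4}→1
  3 left: {1,3,4}→2  {2,3,4}→1
  placing 0:m first → 3 extensions
  placing 1:h first → 1 extensions
total linear extensions = 4

4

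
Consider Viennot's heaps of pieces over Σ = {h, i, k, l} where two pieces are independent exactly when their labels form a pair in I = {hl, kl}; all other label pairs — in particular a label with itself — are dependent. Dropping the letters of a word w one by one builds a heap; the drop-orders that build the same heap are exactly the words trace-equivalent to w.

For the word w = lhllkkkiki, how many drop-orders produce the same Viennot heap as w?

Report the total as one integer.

#0=l has no predecessor
#1=h has no predecessor
#2=l depends on [0:l]
#3=l depends on [2:l]
#4=k depends on [1:h]
#5=k depends on [4:k]
#6=k depends on [5:k]
#7=i depends on [3:l, 6:k]
#8=k depends on [7:i]
#9=i depends on [8:k]
sources: [0:l, 1:h]
N(rest) = Σ N(rest − s) over sources s of rest; N(one piece) = 1:
  size 1 → [9]=1
  size 2 → [8,9]=1
  size 3 → [7,8,9]=1
  size 4 → [3,7,8,9]=1  [6,7,8,9]=1
  size 5 → [2,3,7,8,9]=1  [3,6,7,8,9]=2  [5,6,7,8,9]=1
  size 6 → [0,2,3,7,8,9]=1  [2,3,6,7,8,9]=3  [3,5,6,7,8,9]=3  [4,5,6,7,8,9]=1
  size 7 → [0,2,3,6,7,8,9]=4  [1,4,5,6,7,8,9]=1  [2,3,5,6,7,8,9]=6  [3,4,5,6,7,8,9]=4
  size 8 → [0,2,3,5,6,7,8,9]=10  [1,3,4,5,6,7,8,9]=5  [2,3,4,5,6,7,8,9]=10
  first=0(l) contributes 15
  first=1(h) contributes 20
|[w]| = 35

35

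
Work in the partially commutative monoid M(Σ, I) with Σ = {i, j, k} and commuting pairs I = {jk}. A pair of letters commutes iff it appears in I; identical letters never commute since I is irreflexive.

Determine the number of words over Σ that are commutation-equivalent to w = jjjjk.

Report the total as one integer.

5

drop 0:j onto floor
drop 1:j onto {0:j}
drop 2:j onto {1:j}
drop 3:j onto {2:j}
drop 4:k onto floor
ground layer = {0:j, 4:k}
drop-orders for the pieces not yet dropped (sum over which currently-grounded one goes next):
  1 to go: {3} 1  {4} 1
  2 to go: {2,3} 1  {3,4} 2
  3 to go: {1,2,3} 1  {2,3,4} 3
  if 0:j drops first: 4 orders
  if 4:k drops first: 1 orders
heap linearizations: 5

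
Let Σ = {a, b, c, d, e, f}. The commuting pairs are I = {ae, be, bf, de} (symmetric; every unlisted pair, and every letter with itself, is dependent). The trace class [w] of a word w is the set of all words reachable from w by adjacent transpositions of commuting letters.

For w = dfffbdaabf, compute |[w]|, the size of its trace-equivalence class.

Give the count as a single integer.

8

piece 0:d — minimal
piece 1:f rests on {0:d}
piece 2:f rests on {1:f}
piece 3:f rests on {2:f}
piece 4:b rests on {0:d}
piece 5:d rests on {3:f, 4:b}
piece 6:a rests on {5:d}
piece 7:a rests on {6:a}
piece 8:b rests on {7:a}
piece 9:f rests on {7:a}
minimal pieces: {0:d}
ways to finish when only these pieces remain (= sum over removing one remaining piece with nothing left below it):
  1 left: {8}→1  {9}→1
  2 left: {8,9}→2
  3 left: {7,8,9}→2
  4 left: {6,7,8,9}→2
  5 left: {5,6,7,8,9}→2
  6 left: {3,5,6,7,8,9}→2  {4,5,6,7,8,9}→2
  7 left: {2,3,5,6,7,8,9}→2  {3,4,5,6,7,8,9}→4
  8 left: {1,2,3,5,6,7,8,9}→2  {2,3,4,5,6,7,8,9}→6
  placing 0:d first → 8 extensions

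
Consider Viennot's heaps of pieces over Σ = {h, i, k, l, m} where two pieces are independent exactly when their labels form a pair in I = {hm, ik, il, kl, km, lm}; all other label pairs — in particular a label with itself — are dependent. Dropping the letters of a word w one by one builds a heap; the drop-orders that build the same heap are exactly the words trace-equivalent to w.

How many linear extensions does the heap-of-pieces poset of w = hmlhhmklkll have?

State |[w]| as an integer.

550

piece 0:h — minimal
piece 1:m — minimal
piece 2:l rests on {0:h}
piece 3:h rests on {2:l}
piece 4:h rests on {3:h}
piece 5:m rests on {1:m}
piece 6:k rests on {4:h}
piece 7:l rests on {4:h}
piece 8:k rests on {6:k}
piece 9:l rests on {7:l}
piece 10:l rests on {9:l}
minimal pieces: {0:h, 1:m}
ways to finish when only these pieces remain (= sum over removing one remaining piece with nothing left below it):
  1 left: {5}→1  {8}→1  {10}→1
  2 left: {1,5}→1  {5,8}→2  {5,10}→2  {6,8}→1  {8,10}→2  {9,10}→1
  3 left: {1,5,8}→3  {1,5,10}→3  {5,6,8}→3  {5,8,10}→6  {5,9,10}→3  {6,8,10}→3  {7,9,10}→1  {8,9,10}→3
  4 left: {1,5,6,8}→6  {1,5,8,10}→12  {1,5,9,10}→6  {5,6,8,10}→12  {5,7,9,10}→4  {5,8,9,10}→12  {6,8,9,10}→6  {7,8,9,10}→4
  5 left: {1,5,6,8,10}→30  {1,5,7,9,10}→10  {1,5,8,9,10}→30  {5,6,8,9,10}→30  {5,7,8,9,10}→20  {6,7,8,9,10}→10
  6 left: {1,5,6,8,9,10}→90  {1,5,7,8,9,10}→60  {4,6,7,8,9,10}→10  {5,6,7,8,9,10}→60
  7 left: {1,5,6,7,8,9,10}→210  {3,4,6,7,8,9,10}→10  {4,5,6,7,8,9,10}→70
  8 left: {1,4,5,6,7,8,9,10}→280  {2,3,4,6,7,8,9,10}→10  {3,4,5,6,7,8,9,10}→80
  9 left: {0,2,3,4,6,7,8,9,10}→10  {1,3,4,5,6,7,8,9,10}→360  {2,3,4,5,6,7,8,9,10}→90
  placing 0:h first → 450 extensions
  placing 1:m first → 100 extensions
total linear extensions = 550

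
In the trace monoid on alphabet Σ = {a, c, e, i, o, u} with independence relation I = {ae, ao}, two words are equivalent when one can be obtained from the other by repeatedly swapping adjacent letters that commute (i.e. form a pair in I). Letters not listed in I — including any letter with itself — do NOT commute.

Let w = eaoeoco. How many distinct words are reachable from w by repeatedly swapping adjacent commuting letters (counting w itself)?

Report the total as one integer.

0(e) covers ∅
1(a) covers ∅
2(o) covers 0:e
3(e) covers 2:o
4(o) covers 3:e
5(c) covers 1:a, 4:o
6(o) covers 5:c
floor of heap: 0:e, 1:a
completions by unplaced set U, small U first (add the entries for U minus each lowest piece of U):
  |U|=1: {6}:1
  |U|=2: {5,6}:1
  |U|=3: {1,5,6}:1  {4,5,6}:1
  |U|=4: {1,4,5,6}:2  {3,4,5,6}:1
  |U|=5: {1,3,4,5,6}:3  {2,3,4,5,6}:1
  start at 0(e): 4
  start at 1(a): 1
sum over floor = 5

5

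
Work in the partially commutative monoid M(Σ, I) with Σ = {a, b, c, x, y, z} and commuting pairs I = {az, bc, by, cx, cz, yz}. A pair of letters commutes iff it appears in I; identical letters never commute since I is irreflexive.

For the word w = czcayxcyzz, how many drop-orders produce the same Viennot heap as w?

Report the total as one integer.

piece 0:c — minimal
piece 1:z — minimal
piece 2:c rests on {0:c}
piece 3:a rests on {2:c}
piece 4:y rests on {3:a}
piece 5:x rests on {1:z, 4:y}
piece 6:c rests on {4:y}
piece 7:y rests on {5:x, 6:c}
piece 8:z rests on {5:x}
piece 9:z rests on {8:z}
minimal pieces: {0:c, 1:z}
ways to finish when only these pieces remain (= sum over removing one remaining piece with nothing left below it):
  1 left: {7}→1  {9}→1
  2 left: {6,7}→1  {7,9}→2  {8,9}→1
  3 left: {6,7,9}→3  {7,8,9}→3
  4 left: {5,7,8,9}→3  {6,7,8,9}→6
  5 left: {1,5,7,8,9}→3  {5,6,7,8,9}→9
  6 left: {1,5,6,7,8,9}→12  {4,5,6,7,8,9}→9
  7 left: {1,4,5,6,7,8,9}→21  {3,4,5,6,7,8,9}→9
  8 left: {1,3,4,5,6,7,8,9}→30  {2,3,4,5,6,7,8,9}→9
  placing 0:c first → 39 extensions
  placing 1:z first → 9 extensions
total linear extensions = 48

48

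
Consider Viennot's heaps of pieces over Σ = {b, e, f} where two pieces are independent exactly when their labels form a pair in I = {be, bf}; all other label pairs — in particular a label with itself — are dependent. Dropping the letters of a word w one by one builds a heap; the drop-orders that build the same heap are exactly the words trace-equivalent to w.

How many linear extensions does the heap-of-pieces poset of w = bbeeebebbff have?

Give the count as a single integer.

462

piece 0:b — minimal
piece 1:b rests on {0:b}
piece 2:e — minimal
piece 3:e rests on {2:e}
piece 4:e rests on {3:e}
piece 5:b rests on {1:b}
piece 6:e rests on {4:e}
piece 7:b rests on {5:b}
piece 8:b rests on {7:b}
piece 9:f rests on {6:e}
piece 10:f rests on {9:f}
minimal pieces: {0:b, 2:e}
ways to finish when only these pieces remain (= sum over removing one remaining piece with nothing left below it):
  1 left: {8}→1  {10}→1
  2 left: {7,8}→1  {8,10}→2  {9,10}→1
  3 left: {5,7,8}→1  {6,9,10}→1  {7,8,10}→3  {8,9,10}→3
  4 left: {1,5,7,8}→1  {4,6,9,10}→1  {5,7,8,10}→4  {6,8,9,10}→4  {7,8,9,10}→6
  5 left: {0,1,5,7,8}→1  {1,5,7,8,10}→5  {3,4,6,9,10}→1  {4,6,8,9,10}→5  {5,7,8,9,10}→10  {6,7,8,9,10}→10
  6 left: {0,1,5,7,8,10}→6  {1,5,7,8,9,10}→15  {2,3,4,6,9,10}→1  {3,4,6,8,9,10}→6  {4,6,7,8,9,10}→15  {5,6,7,8,9,10}→20
  7 left: {0,1,5,7,8,9,10}→21  {1,5,6,7,8,9,10}→35  {2,3,4,6,8,9,10}→7  {3,4,6,7,8,9,10}→21  {4,5,6,7,8,9,10}→35
  8 left: {0,1,5,6,7,8,9,10}→56  {1,4,5,6,7,8,9,10}→70  {2,3,4,6,7,8,9,10}→28  {3,4,5,6,7,8,9,10}→56
  9 left: {0,1,4,5,6,7,8,9,10}→126  {1,3,4,5,6,7,8,9,10}→126  {2,3,4,5,6,7,8,9,10}→84
  placing 0:b first → 210 extensions
  placing 2:e first → 252 extensions
total linear extensions = 462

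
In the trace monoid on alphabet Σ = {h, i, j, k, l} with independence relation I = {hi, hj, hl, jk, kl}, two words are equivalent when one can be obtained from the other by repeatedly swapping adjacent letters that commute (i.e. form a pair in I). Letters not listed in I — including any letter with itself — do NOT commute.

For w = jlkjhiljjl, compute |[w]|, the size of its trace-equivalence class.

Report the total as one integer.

0(j) covers ∅
1(l) covers 0:j
2(k) covers ∅
3(j) covers 1:l
4(h) covers 2:k
5(i) covers 2:k, 3:j
6(l) covers 5:i
7(j) covers 6:l
8(j) covers 7:j
9(l) covers 8:j
floor of heap: 0:j, 2:k
completions by unplaced set U, small U first (add the entries for U minus each lowest piece of U):
  |U|=1: {4}:1  {9}:1
  |U|=2: {4,9}:2  {8,9}:1
  |U|=3: {4,8,9}:3  {7,8,9}:1
  |U|=4: {4,7,8,9}:4  {6,7,8,9}:1
  |U|=5: {4,6,7,8,9}:5  {5,6,7,8,9}:1
  |U|=6: {3,5,6,7,8,9}:1  {4,5,6,7,8,9}:6
  |U|=7: {1,3,5,6,7,8,9}:1  {2,4,5,6,7,8,9}:6  {3,4,5,6,7,8,9}:7
  |U|=8: {0,1,3,5,6,7,8,9}:1  {1,3,4,5,6,7,8,9}:8  {2,3,4,5,6,7,8,9}:13
  start at 0(j): 21
  start at 2(k): 9
sum over floor = 30

30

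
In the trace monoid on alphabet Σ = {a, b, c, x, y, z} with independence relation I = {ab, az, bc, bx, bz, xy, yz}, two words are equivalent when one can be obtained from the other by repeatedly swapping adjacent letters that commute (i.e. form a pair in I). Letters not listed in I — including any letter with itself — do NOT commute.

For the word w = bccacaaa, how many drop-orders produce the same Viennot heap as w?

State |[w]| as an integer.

#0=b has no predecessor
#1=c has no predecessor
#2=c depends on [1:c]
#3=a depends on [2:c]
#4=c depends on [3:a]
#5=a depends on [4:c]
#6=a depends on [5:a]
#7=a depends on [6:a]
sources: [0:b, 1:c]
N(rest) = Σ N(rest − s) over sources s of rest; N(one piece) = 1:
  size 1 → [0]=1  [7]=1
  size 2 → [0,7]=2  [6,7]=1
  size 3 → [0,6,7]=3  [5,6,7]=1
  size 4 → [0,5,6,7]=4  [4,5,6,7]=1
  size 5 → [0,4,5,6,7]=5  [3,4,5,6,7]=1
  size 6 → [0,3,4,5,6,7]=6  [2,3,4,5,6,7]=1
  first=0(b) contributes 1
  first=1(c) contributes 7
|[w]| = 8

8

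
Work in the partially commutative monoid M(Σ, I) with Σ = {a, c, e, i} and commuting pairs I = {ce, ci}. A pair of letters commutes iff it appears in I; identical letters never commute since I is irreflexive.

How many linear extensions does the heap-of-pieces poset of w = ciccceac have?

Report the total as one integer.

drop 0:c onto floor
drop 1:i onto floor
drop 2:c onto {0:c}
drop 3:c onto {2:c}
drop 4:c onto {3:c}
drop 5:e onto {1:i}
drop 6:a onto {4:c, 5:e}
drop 7:c onto {6:a}
ground layer = {0:c, 1:i}
drop-orders for the pieces not yet dropped (sum over which currently-grounded one goes next):
  1 to go: {7} 1
  2 to go: {6,7} 1
  3 to go: {4,6,7} 1  {5,6,7} 1
  4 to go: {1,5,6,7} 1  {3,4,6,7} 1  {4,5,6,7} 2
  5 to go: {1,4,5,6,7} 3  {2,3,4,6,7} 1  {3,4,5,6,7} 3
  6 to go: {0,2,3,4,6,7} 1  {1,3,4,5,6,7} 6  {2,3,4,5,6,7} 4
  if 0:c drops first: 10 orders
  if 1:i drops first: 5 orders
heap linearizations: 15

15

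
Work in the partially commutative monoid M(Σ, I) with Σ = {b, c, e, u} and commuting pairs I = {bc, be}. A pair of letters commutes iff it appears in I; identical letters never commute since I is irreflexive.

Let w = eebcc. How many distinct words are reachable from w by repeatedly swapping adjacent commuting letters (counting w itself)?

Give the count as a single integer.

0(e) covers ∅
1(e) covers 0:e
2(b) covers ∅
3(c) covers 1:e
4(c) covers 3:c
floor of heap: 0:e, 2:b
completions by unplaced set U, small U first (add the entries for U minus each lowest piece of U):
  |U|=1: {2}:1  {4}:1
  |U|=2: {2,4}:2  {3,4}:1
  |U|=3: {1,3,4}:1  {2,3,4}:3
  start at 0(e): 4
  start at 2(b): 1
sum over floor = 5

5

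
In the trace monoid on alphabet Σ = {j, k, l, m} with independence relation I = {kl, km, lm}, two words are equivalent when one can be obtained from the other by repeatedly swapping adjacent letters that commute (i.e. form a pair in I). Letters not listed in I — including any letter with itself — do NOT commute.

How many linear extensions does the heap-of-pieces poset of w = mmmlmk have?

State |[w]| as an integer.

0(m) covers ∅
1(m) covers 0:m
2(m) covers 1:m
3(l) covers ∅
4(m) covers 2:m
5(k) covers ∅
floor of heap: 0:m, 3:l, 5:k
completions by unplaced set U, small U first (add the entries for U minus each lowest piece of U):
  |U|=1: {3}:1  {4}:1  {5}:1
  |U|=2: {2,4}:1  {3,4}:2  {3,5}:2  {4,5}:2
  |U|=3: {1,2,4}:1  {2,3,4}:3  {2,4,5}:3  {3,4,5}:6
  |U|=4: {0,1,2,4}:1  {1,2,3,4}:4  {1,2,4,5}:4  {2,3,4,5}:12
  start at 0(m): 20
  start at 3(l): 5
  start at 5(k): 5
sum over floor = 30

30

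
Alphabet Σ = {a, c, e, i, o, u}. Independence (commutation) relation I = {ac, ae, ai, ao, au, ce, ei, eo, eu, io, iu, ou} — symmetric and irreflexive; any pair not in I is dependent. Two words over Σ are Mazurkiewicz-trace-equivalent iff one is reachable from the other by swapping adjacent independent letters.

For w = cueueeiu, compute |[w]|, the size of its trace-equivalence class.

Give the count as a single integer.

0(c) covers ∅
1(u) covers 0:c
2(e) covers ∅
3(u) covers 1:u
4(e) covers 2:e
5(e) covers 4:e
6(i) covers 0:c
7(u) covers 3:u
floor of heap: 0:c, 2:e
completions by unplaced set U, small U first (add the entries for U minus each lowest piece of U):
  |U|=1: {5}:1  {6}:1  {7}:1
  |U|=2: {3,7}:1  {4,5}:1  {5,6}:2  {5,7}:2  {6,7}:2
  |U|=3: {1,3,7}:1  {2,4,5}:1  {3,5,7}:3  {3,6,7}:3  {4,5,6}:3  {4,5,7}:3  {5,6,7}:6
  |U|=4: {1,3,5,7}:4  {1,3,6,7}:4  {2,4,5,6}:4  {2,4,5,7}:4  {3,4,5,7}:6  {3,5,6,7}:12  {4,5,6,7}:12
  |U|=5: {0,1,3,6,7}:4  {1,3,4,5,7}:10  {1,3,5,6,7}:20  {2,3,4,5,7}:10  {2,4,5,6,7}:20  {3,4,5,6,7}:30
  |U|=6: {0,1,3,5,6,7}:24  {1,2,3,4,5,7}:20  {1,3,4,5,6,7}:60  {2,3,4,5,6,7}:60
  start at 0(c): 140
  start at 2(e): 84
sum over floor = 224

224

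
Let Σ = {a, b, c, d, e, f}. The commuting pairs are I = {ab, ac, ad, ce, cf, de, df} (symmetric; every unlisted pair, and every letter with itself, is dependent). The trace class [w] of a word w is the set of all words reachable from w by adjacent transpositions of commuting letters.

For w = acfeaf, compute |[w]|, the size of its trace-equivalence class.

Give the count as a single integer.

6

piece 0:a — minimal
piece 1:c — minimal
piece 2:f rests on {0:a}
piece 3:e rests on {2:f}
piece 4:a rests on {3:e}
piece 5:f rests on {4:a}
minimal pieces: {0:a, 1:c}
ways to finish when only these pieces remain (= sum over removing one remaining piece with nothing left below it):
  1 left: {1}→1  {5}→1
  2 left: {1,5}→2  {4,5}→1
  3 left: {1,4,5}→3  {3,4,5}→1
  4 left: {1,3,4,5}→4  {2,3,4,5}→1
  placing 0:a first → 5 extensions
  placing 1:c first → 1 extensions
total linear extensions = 6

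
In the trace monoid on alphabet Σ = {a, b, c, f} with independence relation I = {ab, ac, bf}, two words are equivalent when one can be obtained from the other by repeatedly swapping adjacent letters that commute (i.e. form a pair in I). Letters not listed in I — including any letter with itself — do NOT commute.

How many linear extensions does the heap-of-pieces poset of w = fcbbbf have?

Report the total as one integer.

piece 0:f — minimal
piece 1:c rests on {0:f}
piece 2:b rests on {1:c}
piece 3:b rests on {2:b}
piece 4:b rests on {3:b}
piece 5:f rests on {1:c}
minimal pieces: {0:f}
ways to finish when only these pieces remain (= sum over removing one remaining piece with nothing left below it):
  1 left: {4}→1  {5}→1
  2 left: {3,4}→1  {4,5}→2
  3 left: {2,3,4}→1  {3,4,5}→3
  4 left: {2,3,4,5}→4
  placing 0:f first → 4 extensions

4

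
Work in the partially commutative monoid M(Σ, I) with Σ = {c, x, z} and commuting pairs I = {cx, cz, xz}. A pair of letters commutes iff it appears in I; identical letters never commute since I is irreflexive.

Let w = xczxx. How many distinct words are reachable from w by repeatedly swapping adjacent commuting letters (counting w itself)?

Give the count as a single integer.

20

0(x) covers ∅
1(c) covers ∅
2(z) covers ∅
3(x) covers 0:x
4(x) covers 3:x
floor of heap: 0:x, 1:c, 2:z
completions by unplaced set U, small U first (add the entries for U minus each lowest piece of U):
  |U|=1: {1}:1  {2}:1  {4}:1
  |U|=2: {1,2}:2  {1,4}:2  {2,4}:2  {3,4}:1
  |U|=3: {0,3,4}:1  {1,2,4}:6  {1,3,4}:3  {2,3,4}:3
  start at 0(x): 12
  start at 1(c): 4
  start at 2(z): 4
sum over floor = 20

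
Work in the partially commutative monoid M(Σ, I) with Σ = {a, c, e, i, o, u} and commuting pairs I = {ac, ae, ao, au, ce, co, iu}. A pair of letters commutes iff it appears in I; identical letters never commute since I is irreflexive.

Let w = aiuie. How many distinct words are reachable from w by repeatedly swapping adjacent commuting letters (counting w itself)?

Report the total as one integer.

piece 0:a — minimal
piece 1:i rests on {0:a}
piece 2:u — minimal
piece 3:i rests on {1:i}
piece 4:e rests on {2:u, 3:i}
minimal pieces: {0:a, 2:u}
ways to finish when only these pieces remain (= sum over removing one remaining piece with nothing left below it):
  1 left: {4}→1
  2 left: {2,4}→1  {3,4}→1
  3 left: {1,3,4}→1  {2,3,4}→2
  placing 0:a first → 3 extensions
  placing 2:u first → 1 extensions
total linear extensions = 4

4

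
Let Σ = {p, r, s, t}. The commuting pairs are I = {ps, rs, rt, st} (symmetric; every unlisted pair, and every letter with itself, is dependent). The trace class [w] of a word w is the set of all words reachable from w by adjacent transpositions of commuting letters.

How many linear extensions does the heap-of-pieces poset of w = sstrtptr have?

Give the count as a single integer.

168

piece 0:s — minimal
piece 1:s rests on {0:s}
piece 2:t — minimal
piece 3:r — minimal
piece 4:t rests on {2:t}
piece 5:p rests on {3:r, 4:t}
piece 6:t rests on {5:p}
piece 7:r rests on {5:p}
minimal pieces: {0:s, 2:t, 3:r}
ways to finish when only these pieces remain (= sum over removing one remaining piece with nothing left below it):
  1 left: {1}→1  {6}→1  {7}→1
  2 left: {0,1}→1  {1,6}→2  {1,7}→2  {6,7}→2
  3 left: {0,1,6}→3  {0,1,7}→3  {1,6,7}→6  {5,6,7}→2
  4 left: {0,1,6,7}→12  {1,5,6,7}→8  {3,5,6,7}→2  {4,5,6,7}→2
  5 left: {0,1,5,6,7}→20  {1,3,5,6,7}→10  {1,4,5,6,7}→10  {2,4,5,6,7}→2  {3,4,5,6,7}→4
  6 left: {0,1,3,5,6,7}→30  {0,1,4,5,6,7}→30  {1,2,4,5,6,7}→12  {1,3,4,5,6,7}→24  {2,3,4,5,6,7}→6
  placing 0:s first → 42 extensions
  placing 2:t first → 84 extensions
  placing 3:r first → 42 extensions
total linear extensions = 168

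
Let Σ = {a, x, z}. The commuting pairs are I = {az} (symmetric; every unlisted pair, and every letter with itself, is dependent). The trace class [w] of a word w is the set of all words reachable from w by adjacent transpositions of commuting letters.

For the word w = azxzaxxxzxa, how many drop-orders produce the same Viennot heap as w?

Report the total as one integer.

piece 0:a — minimal
piece 1:z — minimal
piece 2:x rests on {0:a, 1:z}
piece 3:z rests on {2:x}
piece 4:a rests on {2:x}
piece 5:x rests on {3:z, 4:a}
piece 6:x rests on {5:x}
piece 7:x rests on {6:x}
piece 8:z rests on {7:x}
piece 9:x rests on {8:z}
piece 10:a rests on {9:x}
minimal pieces: {0:a, 1:z}
ways to finish when only these pieces remain (= sum over removing one remaining piece with nothing left below it):
  1 left: {10}→1
  2 left: {9,10}→1
  3 left: {8,9,10}→1
  4 left: {7,8,9,10}→1
  5 left: {6,7,8,9,10}→1
  6 left: {5,6,7,8,9,10}→1
  7 left: {3,5,6,7,8,9,10}→1  {4,5,6,7,8,9,10}→1
  8 left: {3,4,5,6,7,8,9,10}→2
  9 left: {2,3,4,5,6,7,8,9,10}→2
  placing 0:a first → 2 extensions
  placing 1:z first → 2 extensions
total linear extensions = 4

4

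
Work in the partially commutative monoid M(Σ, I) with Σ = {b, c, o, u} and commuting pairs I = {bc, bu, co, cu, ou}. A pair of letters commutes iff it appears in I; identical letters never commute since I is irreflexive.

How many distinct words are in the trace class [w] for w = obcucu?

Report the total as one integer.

90

#0=o has no predecessor
#1=b depends on [0:o]
#2=c has no predecessor
#3=u has no predecessor
#4=c depends on [2:c]
#5=u depends on [3:u]
sources: [0:o, 2:c, 3:u]
N(rest) = Σ N(rest − s) over sources s of rest; N(one piece) = 1:
  size 1 → [1]=1  [4]=1  [5]=1
  size 2 → [0,1]=1  [1,4]=2  [1,5]=2  [2,4]=1  [3,5]=1  [4,5]=2
  size 3 → [0,1,4]=3  [0,1,5]=3  [1,2,4]=3  [1,3,5]=3  [1,4,5]=6  [2,4,5]=3  [3,4,5]=3
  size 4 → [0,1,2,4]=6  [0,1,3,5]=6  [0,1,4,5]=12  [1,2,4,5]=12  [1,3,4,5]=12  [2,3,4,5]=6
  first=0(o) contributes 30
  first=2(c) contributes 30
  first=3(u) contributes 30
|[w]| = 90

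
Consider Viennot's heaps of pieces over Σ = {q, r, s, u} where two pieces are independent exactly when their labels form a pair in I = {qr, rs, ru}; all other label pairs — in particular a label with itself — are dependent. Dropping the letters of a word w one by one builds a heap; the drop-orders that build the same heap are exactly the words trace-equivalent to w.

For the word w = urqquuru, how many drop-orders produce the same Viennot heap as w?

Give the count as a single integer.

#0=u has no predecessor
#1=r has no predecessor
#2=q depends on [0:u]
#3=q depends on [2:q]
#4=u depends on [3:q]
#5=u depends on [4:u]
#6=r depends on [1:r]
#7=u depends on [5:u]
sources: [0:u, 1:r]
N(rest) = Σ N(rest − s) over sources s of rest; N(one piece) = 1:
  size 1 → [6]=1  [7]=1
  size 2 → [1,6]=1  [5,7]=1  [6,7]=2
  size 3 → [1,6,7]=3  [4,5,7]=1  [5,6,7]=3
  size 4 → [1,5,6,7]=6  [3,4,5,7]=1  [4,5,6,7]=4
  size 5 → [1,4,5,6,7]=10  [2,3,4,5,7]=1  [3,4,5,6,7]=5
  size 6 → [0,2,3,4,5,7]=1  [1,3,4,5,6,7]=15  [2,3,4,5,6,7]=6
  first=0(u) contributes 21
  first=1(r) contributes 7
|[w]| = 28

28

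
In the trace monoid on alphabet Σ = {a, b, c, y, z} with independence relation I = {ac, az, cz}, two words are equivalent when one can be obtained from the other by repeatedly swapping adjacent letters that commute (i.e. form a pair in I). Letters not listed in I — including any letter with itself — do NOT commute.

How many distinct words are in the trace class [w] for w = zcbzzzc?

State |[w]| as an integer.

8

#0=z has no predecessor
#1=c has no predecessor
#2=b depends on [0:z, 1:c]
#3=z depends on [2:b]
#4=z depends on [3:z]
#5=z depends on [4:z]
#6=c depends on [2:b]
sources: [0:z, 1:c]
N(rest) = Σ N(rest − s) over sources s of rest; N(one piece) = 1:
  size 1 → [5]=1  [6]=1
  size 2 → [4,5]=1  [5,6]=2
  size 3 → [3,4,5]=1  [4,5,6]=3
  size 4 → [3,4,5,6]=4
  size 5 → [2,3,4,5,6]=4
  first=0(z) contributes 4
  first=1(c) contributes 4
|[w]| = 8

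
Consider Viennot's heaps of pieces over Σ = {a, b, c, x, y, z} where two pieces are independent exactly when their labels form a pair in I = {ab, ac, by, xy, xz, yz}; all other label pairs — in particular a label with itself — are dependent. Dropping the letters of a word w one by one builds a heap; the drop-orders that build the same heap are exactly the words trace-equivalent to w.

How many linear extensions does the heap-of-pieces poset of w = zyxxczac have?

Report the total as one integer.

#0=z has no predecessor
#1=y has no predecessor
#2=x has no predecessor
#3=x depends on [2:x]
#4=c depends on [0:z, 1:y, 3:x]
#5=z depends on [4:c]
#6=a depends on [5:z]
#7=c depends on [5:z]
sources: [0:z, 1:y, 2:x]
N(rest) = Σ N(rest − s) over sources s of rest; N(one piece) = 1:
  size 1 → [6]=1  [7]=1
  size 2 → [6,7]=2
  size 3 → [5,6,7]=2
  size 4 → [4,5,6,7]=2
  size 5 → [0,4,5,6,7]=2  [1,4,5,6,7]=2  [3,4,5,6,7]=2
  size 6 → [0,1,4,5,6,7]=4  [0,3,4,5,6,7]=4  [1,3,4,5,6,7]=4  [2,3,4,5,6,7]=2
  first=0(z) contributes 6
  first=1(y) contributes 6
  first=2(x) contributes 12
|[w]| = 24

24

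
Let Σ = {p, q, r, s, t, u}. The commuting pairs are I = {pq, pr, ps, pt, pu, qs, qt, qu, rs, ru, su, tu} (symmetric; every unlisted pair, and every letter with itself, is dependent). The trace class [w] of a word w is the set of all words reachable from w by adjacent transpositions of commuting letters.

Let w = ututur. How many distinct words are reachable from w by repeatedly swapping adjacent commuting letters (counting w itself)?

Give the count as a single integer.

20

piece 0:u — minimal
piece 1:t — minimal
piece 2:u rests on {0:u}
piece 3:t rests on {1:t}
piece 4:u rests on {2:u}
piece 5:r rests on {3:t}
minimal pieces: {0:u, 1:t}
ways to finish when only these pieces remain (= sum over removing one remaining piece with nothing left below it):
  1 left: {4}→1  {5}→1
  2 left: {2,4}→1  {3,5}→1  {4,5}→2
  3 left: {0,2,4}→1  {1,3,5}→1  {2,4,5}→3  {3,4,5}→3
  4 left: {0,2,4,5}→4  {1,3,4,5}→4  {2,3,4,5}→6
  placing 0:u first → 10 extensions
  placing 1:t first → 10 extensions
total linear extensions = 20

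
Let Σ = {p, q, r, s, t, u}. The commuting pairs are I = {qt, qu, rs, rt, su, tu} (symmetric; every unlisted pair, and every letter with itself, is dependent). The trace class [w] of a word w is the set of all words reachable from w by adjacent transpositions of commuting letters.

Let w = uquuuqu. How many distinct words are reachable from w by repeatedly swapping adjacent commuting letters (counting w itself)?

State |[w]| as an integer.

21

#0=u has no predecessor
#1=q has no predecessor
#2=u depends on [0:u]
#3=u depends on [2:u]
#4=u depends on [3:u]
#5=q depends on [1:q]
#6=u depends on [4:u]
sources: [0:u, 1:q]
N(rest) = Σ N(rest − s) over sources s of rest; N(one piece) = 1:
  size 1 → [5]=1  [6]=1
  size 2 → [1,5]=1  [4,6]=1  [5,6]=2
  size 3 → [1,5,6]=3  [3,4,6]=1  [4,5,6]=3
  size 4 → [1,4,5,6]=6  [2,3,4,6]=1  [3,4,5,6]=4
  size 5 → [0,2,3,4,6]=1  [1,3,4,5,6]=10  [2,3,4,5,6]=5
  first=0(u) contributes 15
  first=1(q) contributes 6
|[w]| = 21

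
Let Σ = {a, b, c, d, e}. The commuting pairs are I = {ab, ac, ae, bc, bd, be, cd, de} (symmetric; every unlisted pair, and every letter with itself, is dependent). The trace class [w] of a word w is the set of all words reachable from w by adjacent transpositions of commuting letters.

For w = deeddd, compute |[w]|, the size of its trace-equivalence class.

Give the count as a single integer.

15

#0=d has no predecessor
#1=e has no predecessor
#2=e depends on [1:e]
#3=d depends on [0:d]
#4=d depends on [3:d]
#5=d depends on [4:d]
sources: [0:d, 1:e]
N(rest) = Σ N(rest − s) over sources s of rest; N(one piece) = 1:
  size 1 → [2]=1  [5]=1
  size 2 → [1,2]=1  [2,5]=2  [4,5]=1
  size 3 → [1,2,5]=3  [2,4,5]=3  [3,4,5]=1
  size 4 → [0,3,4,5]=1  [1,2,4,5]=6  [2,3,4,5]=4
  first=0(d) contributes 10
  first=1(e) contributes 5
|[w]| = 15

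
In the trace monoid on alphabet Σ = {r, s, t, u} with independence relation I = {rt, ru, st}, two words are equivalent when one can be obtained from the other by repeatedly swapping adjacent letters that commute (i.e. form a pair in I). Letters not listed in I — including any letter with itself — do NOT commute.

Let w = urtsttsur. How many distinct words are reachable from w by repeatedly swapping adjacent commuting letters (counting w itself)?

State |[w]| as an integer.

85

piece 0:u — minimal
piece 1:r — minimal
piece 2:t rests on {0:u}
piece 3:s rests on {0:u, 1:r}
piece 4:t rests on {2:t}
piece 5:t rests on {4:t}
piece 6:s rests on {3:s}
piece 7:u rests on {5:t, 6:s}
piece 8:r rests on {6:s}
minimal pieces: {0:u, 1:r}
ways to finish when only these pieces remain (= sum over removing one remaining piece with nothing left below it):
  1 left: {7}→1  {8}→1
  2 left: {5,7}→1  {7,8}→2
  3 left: {4,5,7}→1  {5,7,8}→3  {6,7,8}→2
  4 left: {2,4,5,7}→1  {3,6,7,8}→2  {4,5,7,8}→4  {5,6,7,8}→5
  5 left: {1,3,6,7,8}→2  {2,4,5,7,8}→5  {3,5,6,7,8}→7  {4,5,6,7,8}→9
  6 left: {1,3,5,6,7,8}→9  {2,4,5,6,7,8}→14  {3,4,5,6,7,8}→16
  7 left: {1,3,4,5,6,7,8}→25  {2,3,4,5,6,7,8}→30
  placing 0:u first → 55 extensions
  placing 1:r first → 30 extensions
total linear extensions = 85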